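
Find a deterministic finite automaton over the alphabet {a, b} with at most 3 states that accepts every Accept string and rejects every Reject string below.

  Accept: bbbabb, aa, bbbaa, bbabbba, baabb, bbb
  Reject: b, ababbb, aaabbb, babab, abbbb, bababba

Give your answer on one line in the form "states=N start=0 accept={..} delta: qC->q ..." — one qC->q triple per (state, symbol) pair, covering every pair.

states=3 start=0 accept={0} delta: 0a->1 0b->1 1a->0 1b->2 2a->1 2b->0

Grow the machine one transition at a time. Run the examples from 0; the earliest place one falls off (shortest prefix, ties alphabetical) gets sent to the lowest-numbered state that keeps every Accept/Reject pair distinguishable — a pair clashes when both reach the same state with identical unread suffix — and to a fresh state only if none does.
a: 0a undefined. 0a->0: no, bbb/aaabbb meet in 0 with "bbb" left. Open state 1: 0a->1.
b: 0b undefined. 0b->0: no, bbb/b meet in 0. 0b->1: ok.
aa: 1a undefined. 1a->0: ok.
ab: 1b undefined. 1b->0: no, bbbabb/ababbb meet in 0. 1b->1: no, bbbabb/b meet in 1. Open state 2: 1b->2.
aba: 2a undefined. 2a->0: no, aa/bababba meet in 0. 2a->1: ok.
abb: 2b undefined. 2b->0: ok.
All examples now run through 3 states with every (state, symbol) defined. Accept strings end in {0}, Reject strings end in {1,2}; accept={0}.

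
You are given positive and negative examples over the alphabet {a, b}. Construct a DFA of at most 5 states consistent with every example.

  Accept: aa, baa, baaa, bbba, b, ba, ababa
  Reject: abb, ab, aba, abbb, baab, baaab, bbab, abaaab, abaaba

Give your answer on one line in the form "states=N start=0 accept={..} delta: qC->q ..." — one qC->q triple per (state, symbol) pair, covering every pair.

states=4 start=0 accept={0,1} delta: 0a->1 0b->0 1a->1 1b->2 2a->3 2b->2 3a->1 3b->0

Fold the examples into a partial DFA from state 0: repeatedly fix the first undefined (state, symbol) met by the shortest-then-alphabetical prefix, trying targets in increasing order and rejecting any under which an Accept and a Reject string meet in one state with the same remainder; add a state when all current targets are rejected. Accepting states are where Accept strings end.
a: 0a undefined. 0a->0: no, b/ab meet in 0 with "b" left. Open state 1: 0a->1.
b: 0b undefined. 0b->0: ok.
aa: 1a undefined. 1a->0: no, aa/baab meet in 0. 1a->1: ok.
ab: 1b undefined. 1b->0: no, aa/aba meet in 1. 1b->1: no, aa/abb meet in 1. Open state 2: 1b->2.
aba: 2a undefined. 2a->0: no, b/aba meet in 0. 2a->1: no, aa/aba meet in 1. 2a->2: no, ababa/abaaba meet in 2 with "ba" left. Open state 3: 2a->3.
abb: 2b undefined. 2b->0: no, b/abb meet in 0. 2b->1: no, aa/abb meet in 1. 2b->2: ok.
abaa: 3a undefined. 3a->0: no, aa/abaaba meet in 1. 3a->1: ok.
abab: 3b undefined. 3b->0: ok.
All examples now run through 4 states with every (state, symbol) defined. Accept strings end in {0,1}, Reject strings end in {2,3}; accept={0,1}.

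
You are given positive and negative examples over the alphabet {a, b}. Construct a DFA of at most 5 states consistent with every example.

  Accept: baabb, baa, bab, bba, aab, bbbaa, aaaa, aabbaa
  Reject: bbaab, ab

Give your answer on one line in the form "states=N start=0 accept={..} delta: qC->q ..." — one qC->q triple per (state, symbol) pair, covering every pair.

states=3 start=0 accept={0,1} delta: 0a->1 0b->1 1a->0 1b->2 2a->0 2b->0

Fold the examples into a partial DFA from state 0: repeatedly fix the first undefined (state, symbol) met by the shortest-then-alphabetical prefix, trying targets in increasing order and rejecting any under which an Accept and a Reject string meet in one state with the same remainder; add a state when all current targets are rejected. Accepting states are where Accept strings end.
a: 0a undefined. 0a->0: no, aab/ab meet in 0 with "b" left. Open state 1: 0a->1.
b: 0b undefined. 0b->0: no, bab/ab meet in 1 with "b" left. 0b->1: ok.
aa: 1a undefined. 1a->0: ok.
ab: 1b undefined. 1b->0: no, baabb/bbaab meet in 1. 1b->1: no, baabb/bbaab meet in 1. Open state 2: 1b->2.
bba: 2a undefined. 2a->0: ok.
bbb: 2b undefined. 2b->0: ok.
All examples now run through 3 states with every (state, symbol) defined. Accept strings end in {0,1}, Reject strings end in {2}; accept={0,1}.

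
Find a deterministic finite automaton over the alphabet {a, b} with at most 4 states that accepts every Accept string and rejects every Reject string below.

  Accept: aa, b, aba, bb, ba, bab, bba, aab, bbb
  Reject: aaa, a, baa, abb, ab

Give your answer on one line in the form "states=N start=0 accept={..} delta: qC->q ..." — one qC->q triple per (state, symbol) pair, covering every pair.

Grow the machine one transition at a time. Run the examples from 0; the earliest place one falls off (shortest prefix, ties alphabetical) gets sent to the lowest-numbered state that keeps every Accept/Reject pair distinguishable — a pair clashes when both reach the same state with identical unread suffix — and to a fresh state only if none does.
a: 0a undefined. 0a->0: no, aa/aaa meet in 0. Open state 1: 0a->1.
b: 0b undefined. 0b->0: no, aa/baa meet in 1 with "a" left. 0b->1: no, b/a meet in 1. Open state 2: 0b->2.
aa: 1a undefined. 1a->0: ok.
ab: 1b undefined. 1b->0: no, aa/ab meet in 0. 1b->1: ok.
ba: 2a undefined. 2a->0: ok.
bb: 2b undefined. 2b->0: no, bba/aaa meet in 1. 2b->1: no, bb/aaa meet in 1. 2b->2: ok.
All examples now run through 3 states with every (state, symbol) defined. Accept strings end in {0,2}, Reject strings end in {1}; accept={0,2}.

states=3 start=0 accept={0,2} delta: 0a->1 0b->2 1a->0 1b->1 2a->0 2b->2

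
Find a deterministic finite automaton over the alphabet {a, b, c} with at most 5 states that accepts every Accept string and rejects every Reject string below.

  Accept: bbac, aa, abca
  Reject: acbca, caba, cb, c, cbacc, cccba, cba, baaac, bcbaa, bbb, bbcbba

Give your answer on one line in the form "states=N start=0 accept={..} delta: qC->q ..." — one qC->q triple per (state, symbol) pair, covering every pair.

Grow the machine one transition at a time. Run the examples from 0; the earliest place one falls off (shortest prefix, ties alphabetical) gets sent to the lowest-numbered state that keeps every Accept/Reject pair distinguishable — a pair clashes when both reach the same state with identical unread suffix — and to a fresh state only if none does.
a: 0a undefined. 0a->0: ok.
b: 0b undefined. 0b->0: no, bbac/c meet in 0 with "c" left. Open state 1: 0b->1.
c: 0c undefined. 0c->0: no, aa/c meet in 0. 0c->1: ok.
ba: 1a undefined. 1a->0: no, aa/caba meet in 0. 1a->1: ok.
bb: 1b undefined. 1b->0: no, bbac/acbca meet in 1. 1b->1: no, bbac/baaac meet in 1 with "c" left. Open state 2: 1b->2.
bc: 1c undefined. 1c->0: no, aa/baaac meet in 0. 1c->1: no, abca/c meet in 1. 1c->2: no, abca/caba meet in 2 with "a" left. Open state 3: 1c->3.
bba: 2a undefined. 2a->0: no, bbac/c meet in 1. 2a->1: no, bbac/baaac meet in 3. 2a->2: ok.
bbb: 2b undefined. 2b->0: no, aa/bbb meet in 0. 2b->1: ok.
bbc: 2c undefined. 2c->0: no, bbac/acbca meet in 0. 2c->1: no, bbac/acbca meet in 1. 2c->2: no, bbac/acbca meet in 2. 2c->3: no, bbac/baaac meet in 3. Open state 4: 2c->4.
bcb: 3b undefined. 3b->0: no, aa/bcbaa meet in 0. 3b->1: ok.
ccc: 3c undefined. 3c->0: ok.
abca: 3a undefined. 3a->0: ok.
bbcb: 4b undefined. 4b->0: ok.
acbca: 4a undefined. 4a->0: no, aa/acbca meet in 0. 4a->1: ok.
cbacc: 4c undefined. 4c->0: no, aa/cbacc meet in 0. 4c->1: ok.
All examples now run through 5 states with every (state, symbol) defined. Accept strings end in {0,4}, Reject strings end in {1,2,3}; accept={0,4}.

states=5 start=0 accept={0,4} delta: 0a->0 0b->1 0c->1 1a->1 1b->2 1c->3 2a->2 2b->1 2c->4 3a->0 3b->1 3c->0 4a->1 4b->0 4c->1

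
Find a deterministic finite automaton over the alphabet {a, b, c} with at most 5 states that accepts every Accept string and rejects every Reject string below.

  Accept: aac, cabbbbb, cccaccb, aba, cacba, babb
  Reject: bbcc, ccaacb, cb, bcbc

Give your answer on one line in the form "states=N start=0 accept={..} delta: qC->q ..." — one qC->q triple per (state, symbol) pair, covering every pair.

Fold the examples into a partial DFA from state 0: repeatedly fix the first undefined (state, symbol) met by the shortest-then-alphabetical prefix, trying targets in increasing order and rejecting any under which an Accept and a Reject string meet in one state with the same remainder; add a state when all current targets are rejected. Accepting states are where Accept strings end.
a: 0a undefined. 0a->0: ok.
b: 0b undefined. 0b->0: ok.
c: 0c undefined. 0c->0: no, aac/bbcc meet in 0. Open state 1: 0c->1.
ca: 1a undefined. 1a->0: ok.
cb: 1b undefined. 1b->0: no, aac/bcbc meet in 1. 1b->1: no, aac/cb meet in 1. Open state 2: 1b->2.
cc: 1c undefined. 1c->0: no, cabbbbb/bbcc meet in 0. 1c->1: no, aac/bbcc meet in 1. 1c->2: ok.
cca: 2a undefined. 2a->0: ok.
ccc: 2c undefined. 2c->0: no, cabbbbb/bcbc meet in 0. 2c->1: no, aac/bcbc meet in 1. 2c->2: ok.
cccaccb: 2b undefined. 2b->0: ok.
All examples now run through 3 states with every (state, symbol) defined. Accept strings end in {0,1}, Reject strings end in {2}; accept={0,1}.

states=3 start=0 accept={0,1} delta: 0a->0 0b->0 0c->1 1a->0 1b->2 1c->2 2a->0 2b->0 2c->2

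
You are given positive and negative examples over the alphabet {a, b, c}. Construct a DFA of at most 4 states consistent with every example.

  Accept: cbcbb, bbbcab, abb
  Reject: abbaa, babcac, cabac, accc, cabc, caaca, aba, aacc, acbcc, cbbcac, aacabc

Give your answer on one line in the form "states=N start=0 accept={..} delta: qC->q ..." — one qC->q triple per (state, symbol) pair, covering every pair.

states=2 start=0 accept={1} delta: 0a->0 0b->1 0c->0 1a->0 1b->1 1c->0

State merging on the prefix tree: take the shortest (then alphabetical) example prefix whose next move is undefined and point that move at state 0, else 1, else 2, ...; a target is out if some Accept/Reject pair would then sit in one state with the same input left (inseparable). If every existing state is out, open a new one.
a: 0a undefined. 0a->0: ok.
b: 0b undefined. 0b->0: no, abb/abbaa meet in 0. Open state 1: 0b->1.
c: 0c undefined. 0c->0: ok.
ba: 1a undefined. 1a->0: ok.
bb: 1b undefined. 1b->0: no, abb/abbaa meet in 0. 1b->1: ok.
cbc: 1c undefined. 1c->0: ok.
All examples now run through 2 states with every (state, symbol) defined. Accept strings end in {1}, Reject strings end in {0}; accept={1}.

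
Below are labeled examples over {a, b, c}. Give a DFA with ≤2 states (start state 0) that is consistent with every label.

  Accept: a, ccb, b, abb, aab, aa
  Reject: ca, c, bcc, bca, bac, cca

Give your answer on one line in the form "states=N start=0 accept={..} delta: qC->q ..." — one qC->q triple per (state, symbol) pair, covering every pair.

states=2 start=0 accept={0} delta: 0a->0 0b->0 0c->1 1a->1 1b->0 1c->1

State merging on the prefix tree: take the shortest (then alphabetical) example prefix whose next move is undefined and point that move at state 0, else 1, else 2, ...; a target is out if some Accept/Reject pair would then sit in one state with the same input left (inseparable). If every existing state is out, open a new one.
a: 0a undefined. 0a->0: ok.
b: 0b undefined. 0b->0: ok.
c: 0c undefined. 0c->0: no, a/ca meet in 0. Open state 1: 0c->1.
ca: 1a undefined. 1a->0: no, a/ca meet in 0. 1a->1: ok.
cc: 1c undefined. 1c->0: no, a/bcc meet in 0. 1c->1: ok.
ccb: 1b undefined. 1b->0: ok.
All examples now run through 2 states with every (state, symbol) defined. Accept strings end in {0}, Reject strings end in {1}; accept={0}.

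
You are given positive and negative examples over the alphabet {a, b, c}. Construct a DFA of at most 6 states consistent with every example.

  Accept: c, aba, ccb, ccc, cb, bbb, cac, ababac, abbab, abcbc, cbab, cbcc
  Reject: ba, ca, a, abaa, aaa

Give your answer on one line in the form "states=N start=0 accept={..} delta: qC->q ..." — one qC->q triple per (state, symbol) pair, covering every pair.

Grow the machine one transition at a time. Run the examples from 0; the earliest place one falls off (shortest prefix, ties alphabetical) gets sent to the lowest-numbered state that keeps every Accept/Reject pair distinguishable — a pair clashes when both reach the same state with identical unread suffix — and to a fresh state only if none does.
a: 0a undefined. 0a->0: no, aba/ba meet in 0 with "ba" left. Open state 1: 0a->1.
b: 0b undefined. 0b->0: ok.
c: 0c undefined. 0c->0: ok.
aa: 1a undefined. 1a->0: ok.
ab: 1b undefined. 1b->0: no, c/abaa meet in 0. 1b->1: no, cbab/ba meet in 1. Open state 2: 1b->2.
aba: 2a undefined. 2a->0: ok.
abb: 2b undefined. 2b->0: ok.
abc: 2c undefined. 2c->0: ok.
cac: 1c undefined. 1c->0: ok.
All examples now run through 3 states with every (state, symbol) defined. Accept strings end in {0,2}, Reject strings end in {1}; accept={0,2}.

states=3 start=0 accept={0,2} delta: 0a->1 0b->0 0c->0 1a->0 1b->2 1c->0 2a->0 2b->0 2c->0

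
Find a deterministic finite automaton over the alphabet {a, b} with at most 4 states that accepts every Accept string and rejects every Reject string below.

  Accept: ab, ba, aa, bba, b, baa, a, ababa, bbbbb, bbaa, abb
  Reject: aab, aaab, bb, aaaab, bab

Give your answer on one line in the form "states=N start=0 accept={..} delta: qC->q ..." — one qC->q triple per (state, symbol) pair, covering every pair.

State merging on the prefix tree: take the shortest (then alphabetical) example prefix whose next move is undefined and point that move at state 0, else 1, else 2, ...; a target is out if some Accept/Reject pair would then sit in one state with the same input left (inseparable). If every existing state is out, open a new one.
a: 0a undefined. 0a->0: no, ab/aab meet in 0 with "b" left. Open state 1: 0a->1.
b: 0b undefined. 0b->0: no, ab/bab meet in 1 with "b" left. 0b->1: no, ab/bb meet in 1 with "b" left. Open state 2: 0b->2.
aa: 1a undefined. 1a->0: no, ab/aaab meet in 1 with "b" left. 1a->1: no, ab/aab meet in 1 with "b" left. 1a->2: ok.
ab: 1b undefined. 1b->0: ok.
ba: 2a undefined. 2a->0: no, ab/aaaab meet in 0. 2a->1: no, ab/aaab meet in 0. 2a->2: ok.
bb: 2b undefined. 2b->0: no, ab/aab meet in 0. 2b->1: no, a/aab meet in 1. 2b->2: no, ba/aab meet in 2. Open state 3: 2b->3.
bba: 3a undefined. 3a->0: ok.
bbb: 3b undefined. 3b->0: no, bbbbb/aab meet in 3. 3b->1: ok.
All examples now run through 4 states with every (state, symbol) defined. Accept strings end in {0,1,2}, Reject strings end in {3}; accept={0,1,2}.

states=4 start=0 accept={0,1,2} delta: 0a->1 0b->2 1a->2 1b->0 2a->2 2b->3 3a->0 3b->1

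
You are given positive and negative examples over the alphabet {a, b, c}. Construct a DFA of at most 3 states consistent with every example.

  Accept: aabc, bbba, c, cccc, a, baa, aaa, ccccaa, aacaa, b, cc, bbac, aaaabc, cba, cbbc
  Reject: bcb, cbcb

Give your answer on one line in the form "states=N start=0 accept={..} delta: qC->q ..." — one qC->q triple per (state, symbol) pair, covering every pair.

Grow the machine one transition at a time. Run the examples from 0; the earliest place one falls off (shortest prefix, ties alphabetical) gets sent to the lowest-numbered state that keeps every Accept/Reject pair distinguishable — a pair clashes when both reach the same state with identical unread suffix — and to a fresh state only if none does.
a: 0a undefined. 0a->0: ok.
b: 0b undefined. 0b->0: ok.
c: 0c undefined. 0c->0: no, aabc/bcb meet in 0. Open state 1: 0c->1.
cb: 1b undefined. 1b->0: no, bbba/bcb meet in 0. 1b->1: no, aabc/bcb meet in 1. Open state 2: 1b->2.
cc: 1c undefined. 1c->0: ok.
cba: 2a undefined. 2a->0: ok.
cbb: 2b undefined. 2b->0: ok.
cbc: 2c undefined. 2c->0: no, bbba/cbcb meet in 0. 2c->1: ok.
aaca: 1a undefined. 1a->0: ok.
All examples now run through 3 states with every (state, symbol) defined. Accept strings end in {0,1}, Reject strings end in {2}; accept={0,1}.

states=3 start=0 accept={0,1} delta: 0a->0 0b->0 0c->1 1a->0 1b->2 1c->0 2a->0 2b->0 2c->1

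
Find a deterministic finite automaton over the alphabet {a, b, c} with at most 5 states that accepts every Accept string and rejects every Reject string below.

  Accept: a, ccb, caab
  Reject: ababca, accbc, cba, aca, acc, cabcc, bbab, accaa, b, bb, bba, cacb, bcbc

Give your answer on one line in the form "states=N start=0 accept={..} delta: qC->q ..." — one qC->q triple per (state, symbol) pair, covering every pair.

Grow the machine one transition at a time. Run the examples from 0; the earliest place one falls off (shortest prefix, ties alphabetical) gets sent to the lowest-numbered state that keeps every Accept/Reject pair distinguishable — a pair clashes when both reach the same state with identical unread suffix — and to a fresh state only if none does.
a: 0a undefined. 0a->0: ok.
b: 0b undefined. 0b->0: no, a/bbab meet in 0. Open state 1: 0b->1.
c: 0c undefined. 0c->0: no, a/aca meet in 0. 0c->1: ok.
bb: 1b undefined. 1b->0: no, a/cba meet in 0. 1b->1: ok.
bc: 1c undefined. 1c->0: no, a/accbc meet in 0. 1c->1: no, ccb/accbc meet in 1. Open state 2: 1c->2.
ca: 1a undefined. 1a->0: no, a/cba meet in 0. 1a->1: no, ccb/cacb meet in 2 with "b" left. 1a->2: no, ccb/bbab meet in 2 with "b" left. Open state 3: 1a->3.
bcb: 2b undefined. 2b->0: ok.
caa: 3a undefined. 3a->0: no, caab/accbc meet in 1. 3a->1: no, caab/accbc meet in 1. 3a->2: ok.
cab: 3b undefined. 3b->0: no, a/bbab meet in 0. 3b->1: ok.
cac: 3c undefined. 3c->0: ok.
acca: 2a undefined. 2a->0: no, a/ababca meet in 0. 2a->1: ok.
cabcc: 2c undefined. 2c->0: no, a/cabcc meet in 0. 2c->1: ok.
All examples now run through 4 states with every (state, symbol) defined. Accept strings end in {0}, Reject strings end in {1,2,3}; accept={0}.

states=4 start=0 accept={0} delta: 0a->0 0b->1 0c->1 1a->3 1b->1 1c->2 2a->1 2b->0 2c->1 3a->2 3b->1 3c->0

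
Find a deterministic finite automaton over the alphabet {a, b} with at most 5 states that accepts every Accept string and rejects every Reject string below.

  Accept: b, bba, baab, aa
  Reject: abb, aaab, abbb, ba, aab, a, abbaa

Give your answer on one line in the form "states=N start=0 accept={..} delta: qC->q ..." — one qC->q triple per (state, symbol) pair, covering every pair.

states=4 start=0 accept={2} delta: 0a->1 0b->2 1a->2 1b->1 2a->3 2b->1 3a->0 3b->0

State merging on the prefix tree: take the shortest (then alphabetical) example prefix whose next move is undefined and point that move at state 0, else 1, else 2, ...; a target is out if some Accept/Reject pair would then sit in one state with the same input left (inseparable). If every existing state is out, open a new one.
a: 0a undefined. 0a->0: no, b/aaab meet in 0 with "b" left. Open state 1: 0a->1.
b: 0b undefined. 0b->0: no, bba/ba meet in 1. 0b->1: no, b/a meet in 1. Open state 2: 0b->2.
aa: 1a undefined. 1a->0: no, b/aab meet in 2. 1a->1: no, aa/a meet in 1. 1a->2: ok.
ab: 1b undefined. 1b->0: no, b/abb meet in 2. 1b->1: ok.
ba: 2a undefined. 2a->0: no, b/aaab meet in 2. 2a->1: no, baab/aab meet in 2 with "b" left. 2a->2: no, b/ba meet in 2. Open state 3: 2a->3.
bb: 2b undefined. 2b->0: no, bba/abb meet in 1. 2b->1: ok.
baa: 3a undefined. 3a->0: ok.
aaab: 3b undefined. 3b->0: ok.
All examples now run through 4 states with every (state, symbol) defined. Accept strings end in {2}, Reject strings end in {0,1,3}; accept={2}.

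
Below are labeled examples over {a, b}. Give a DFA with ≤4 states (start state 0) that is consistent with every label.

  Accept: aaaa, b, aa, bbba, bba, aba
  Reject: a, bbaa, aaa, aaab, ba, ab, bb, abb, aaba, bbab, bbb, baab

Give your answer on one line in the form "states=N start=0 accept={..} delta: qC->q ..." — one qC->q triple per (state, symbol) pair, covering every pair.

Fold the examples into a partial DFA from state 0: repeatedly fix the first undefined (state, symbol) met by the shortest-then-alphabetical prefix, trying targets in increasing order and rejecting any under which an Accept and a Reject string meet in one state with the same remainder; add a state when all current targets are rejected. Accepting states are where Accept strings end.
a: 0a undefined. 0a->0: no, aaaa/a meet in 0. Open state 1: 0a->1.
b: 0b undefined. 0b->0: no, b/bb meet in 0. 0b->1: no, b/a meet in 1. Open state 2: 0b->2.
aa: 1a undefined. 1a->0: ok.
ab: 1b undefined. 1b->0: no, aaaa/aaab meet in 0. 1b->1: ok.
ba: 2a undefined. 2a->0: no, aaaa/ba meet in 0. 2a->1: no, b/baab meet in 2. 2a->2: no, b/ba meet in 2. Open state 3: 2a->3.
bb: 2b undefined. 2b->0: no, aaaa/bbaa meet in 0. 2b->1: no, b/bbab meet in 2. 2b->2: no, b/bb meet in 2. 2b->3: ok.
baa: 3a undefined. 3a->0: no, b/bbab meet in 2. 3a->1: no, aaaa/bbaa meet in 0. 3a->2: ok.
bbb: 3b undefined. 3b->0: no, aaaa/bbb meet in 0. 3b->1: ok.
All examples now run through 4 states with every (state, symbol) defined. Accept strings end in {0,2}, Reject strings end in {1,3}; accept={0,2}.

states=4 start=0 accept={0,2} delta: 0a->1 0b->2 1a->0 1b->1 2a->3 2b->3 3a->2 3b->1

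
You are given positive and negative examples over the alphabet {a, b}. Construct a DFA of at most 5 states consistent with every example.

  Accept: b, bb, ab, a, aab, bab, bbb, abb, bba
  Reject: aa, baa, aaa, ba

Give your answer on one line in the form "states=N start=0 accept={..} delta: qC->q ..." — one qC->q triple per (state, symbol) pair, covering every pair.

states=3 start=0 accept={0,1} delta: 0a->1 0b->1 1a->2 1b->0 2a->2 2b->0

Fold the examples into a partial DFA from state 0: repeatedly fix the first undefined (state, symbol) met by the shortest-then-alphabetical prefix, trying targets in increasing order and rejecting any under which an Accept and a Reject string meet in one state with the same remainder; add a state when all current targets are rejected. Accepting states are where Accept strings end.
a: 0a undefined. 0a->0: no, a/aa meet in 0. Open state 1: 0a->1.
b: 0b undefined. 0b->0: no, a/ba meet in 1. 0b->1: ok.
aa: 1a undefined. 1a->0: no, b/baa meet in 1. 1a->1: no, b/aa meet in 1. Open state 2: 1a->2.
ab: 1b undefined. 1b->0: ok.
aaa: 2a undefined. 2a->0: no, bb/baa meet in 0. 2a->1: no, b/baa meet in 1. 2a->2: ok.
aab: 2b undefined. 2b->0: ok.
All examples now run through 3 states with every (state, symbol) defined. Accept strings end in {0,1}, Reject strings end in {2}; accept={0,1}.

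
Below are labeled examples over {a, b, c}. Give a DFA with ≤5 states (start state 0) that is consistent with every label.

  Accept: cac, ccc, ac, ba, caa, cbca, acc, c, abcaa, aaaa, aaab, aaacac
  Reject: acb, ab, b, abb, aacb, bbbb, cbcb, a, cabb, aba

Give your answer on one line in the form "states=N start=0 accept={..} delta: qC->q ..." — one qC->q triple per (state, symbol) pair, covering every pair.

states=5 start=0 accept={0,2,4} delta: 0a->1 0b->1 0c->0 1a->2 1b->3 1c->2 2a->4 2b->1 2c->0 3a->1 3b->1 3c->0 4a->0 4b->0 4c->0

Fold the examples into a partial DFA from state 0: repeatedly fix the first undefined (state, symbol) met by the shortest-then-alphabetical prefix, trying targets in increasing order and rejecting any under which an Accept and a Reject string meet in one state with the same remainder; add a state when all current targets are rejected. Accepting states are where Accept strings end.
a: 0a undefined. 0a->0: no, ba/aba meet in 0 with "ba" left. Open state 1: 0a->1.
b: 0b undefined. 0b->0: no, ba/a meet in 1. 0b->1: ok.
c: 0c undefined. 0c->0: ok.
aa: 1a undefined. 1a->0: no, aaab/ab meet in 1 with "b" left. 1a->1: no, ba/b meet in 1. Open state 2: 1a->2.
ab: 1b undefined. 1b->0: no, ccc/ab meet in 0. 1b->1: no, ba/aba meet in 2. 1b->2: no, ba/ab meet in 2. Open state 3: 1b->3.
ac: 1c undefined. 1c->0: no, cbca/acb meet in 1. 1c->1: no, cac/b meet in 1. 1c->2: ok.
aaa: 2a undefined. 2a->0: no, aaaa/b meet in 1. 2a->1: no, cbca/b meet in 1. 2a->2: no, aaab/acb meet in 2 with "b" left. 2a->3: no, cbca/ab meet in 3. Open state 4: 2a->4.
aac: 2c undefined. 2c->0: ok.
aba: 3a undefined. 3a->0: no, ccc/aba meet in 0. 3a->1: ok.
abb: 3b undefined. 3b->0: no, ccc/abb meet in 0. 3b->1: ok.
abc: 3c undefined. 3c->0: ok.
acb: 2b undefined. 2b->0: no, ccc/acb meet in 0. 2b->1: ok.
aaaa: 4a undefined. 4a->0: ok.
aaab: 4b undefined. 4b->0: ok.
aaac: 4c undefined. 4c->0: ok.
All examples now run through 5 states with every (state, symbol) defined. Accept strings end in {0,2,4}, Reject strings end in {1,3}; accept={0,2,4}.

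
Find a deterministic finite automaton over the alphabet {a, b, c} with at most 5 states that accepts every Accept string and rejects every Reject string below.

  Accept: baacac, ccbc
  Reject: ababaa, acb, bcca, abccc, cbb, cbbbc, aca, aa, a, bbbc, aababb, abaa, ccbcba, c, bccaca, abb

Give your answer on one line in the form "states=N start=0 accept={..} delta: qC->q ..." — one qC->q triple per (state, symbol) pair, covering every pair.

Fold the examples into a partial DFA from state 0: repeatedly fix the first undefined (state, symbol) met by the shortest-then-alphabetical prefix, trying targets in increasing order and rejecting any under which an Accept and a Reject string meet in one state with the same remainder; add a state when all current targets are rejected. Accepting states are where Accept strings end.
a: 0a undefined. 0a->0: ok.
b: 0b undefined. 0b->0: ok.
c: 0c undefined. 0c->0: no, baacac/ababaa meet in 0. Open state 1: 0c->1.
cb: 1b undefined. 1b->0: ok.
cc: 1c undefined. 1c->0: no, ccbc/abccc meet in 1. 1c->1: no, ccbc/abccc meet in 1. Open state 2: 1c->2.
aca: 1a undefined. 1a->0: no, baacac/cbbbc meet in 1. 1a->1: ok.
ccb: 2b undefined. 2b->0: no, ccbc/cbbbc meet in 1. 2b->1: ok.
bcca: 2a undefined. 2a->0: ok.
abccc: 2c undefined. 2c->0: ok.
All examples now run through 3 states with every (state, symbol) defined. Accept strings end in {2}, Reject strings end in {0,1}; accept={2}.

states=3 start=0 accept={2} delta: 0a->0 0b->0 0c->1 1a->1 1b->0 1c->2 2a->0 2b->1 2c->0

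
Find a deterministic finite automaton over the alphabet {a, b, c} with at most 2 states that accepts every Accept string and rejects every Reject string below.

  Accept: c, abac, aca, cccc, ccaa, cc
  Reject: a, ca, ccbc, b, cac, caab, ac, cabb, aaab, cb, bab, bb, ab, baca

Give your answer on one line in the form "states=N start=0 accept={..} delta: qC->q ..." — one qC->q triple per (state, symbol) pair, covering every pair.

Grow the machine one transition at a time. Run the examples from 0; the earliest place one falls off (shortest prefix, ties alphabetical) gets sent to the lowest-numbered state that keeps every Accept/Reject pair distinguishable — a pair clashes when both reach the same state with identical unread suffix — and to a fresh state only if none does.
a: 0a undefined. 0a->0: no, c/ac meet in 0 with "c" left. Open state 1: 0a->1.
b: 0b undefined. 0b->0: no, aca/baca meet in 1 with "ca" left. 0b->1: ok.
c: 0c undefined. 0c->0: ok.
aa: 1a undefined. 1a->0: ok.
ab: 1b undefined. 1b->0: no, c/aaab meet in 0. 1b->1: ok.
ac: 1c undefined. 1c->0: no, c/ccbc meet in 0. 1c->1: ok.
All examples now run through 2 states with every (state, symbol) defined. Accept strings end in {0}, Reject strings end in {1}; accept={0}.

states=2 start=0 accept={0} delta: 0a->1 0b->1 0c->0 1a->0 1b->1 1c->1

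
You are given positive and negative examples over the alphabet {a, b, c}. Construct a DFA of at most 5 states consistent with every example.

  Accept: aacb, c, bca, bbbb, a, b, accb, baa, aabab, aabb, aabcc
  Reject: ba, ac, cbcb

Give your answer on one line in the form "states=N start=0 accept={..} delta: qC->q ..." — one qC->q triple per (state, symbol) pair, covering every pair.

State merging on the prefix tree: take the shortest (then alphabetical) example prefix whose next move is undefined and point that move at state 0, else 1, else 2, ...; a target is out if some Accept/Reject pair would then sit in one state with the same input left (inseparable). If every existing state is out, open a new one.
a: 0a undefined. 0a->0: no, c/ac meet in 0 with "c" left. Open state 1: 0a->1.
b: 0b undefined. 0b->0: no, a/ba meet in 1. 0b->1: ok.
c: 0c undefined. 0c->0: ok.
aa: 1a undefined. 1a->0: no, c/ba meet in 0. 1a->1: no, aacb/cbcb meet in 1 with "cb" left. Open state 2: 1a->2.
ac: 1c undefined. 1c->0: no, c/ac meet in 0. 1c->1: no, bca/ba meet in 2. 1c->2: ok.
bb: 1b undefined. 1b->0: ok.
aab: 2b undefined. 2b->0: no, c/cbcb meet in 0. 2b->1: no, a/cbcb meet in 1. 2b->2: no, aabb/ba meet in 2. Open state 3: 2b->3.
aac: 2c undefined. 2c->0: ok.
baa: 2a undefined. 2a->0: ok.
aaba: 3a undefined. 3a->0: ok.
aabb: 3b undefined. 3b->0: ok.
aabc: 3c undefined. 3c->0: ok.
All examples now run through 4 states with every (state, symbol) defined. Accept strings end in {0,1}, Reject strings end in {2,3}; accept={0,1}.

states=4 start=0 accept={0,1} delta: 0a->1 0b->1 0c->0 1a->2 1b->0 1c->2 2a->0 2b->3 2c->0 3a->0 3b->0 3c->0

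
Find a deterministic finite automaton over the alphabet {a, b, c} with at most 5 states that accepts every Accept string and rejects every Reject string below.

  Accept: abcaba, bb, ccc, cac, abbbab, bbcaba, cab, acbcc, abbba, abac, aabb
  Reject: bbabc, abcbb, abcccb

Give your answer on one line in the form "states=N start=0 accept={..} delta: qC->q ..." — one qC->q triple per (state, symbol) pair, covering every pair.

states=3 start=0 accept={0,1} delta: 0a->0 0b->1 0c->0 1a->0 1b->0 1c->2 2a->0 2b->2 2c->1

Grow the machine one transition at a time. Run the examples from 0; the earliest place one falls off (shortest prefix, ties alphabetical) gets sent to the lowest-numbered state that keeps every Accept/Reject pair distinguishable — a pair clashes when both reach the same state with identical unread suffix — and to a fresh state only if none does.
a: 0a undefined. 0a->0: ok.
b: 0b undefined. 0b->0: no, abac/bbabc meet in 0 with "c" left. Open state 1: 0b->1.
c: 0c undefined. 0c->0: ok.
bb: 1b undefined. 1b->0: ok.
aba: 1a undefined. 1a->0: ok.
abc: 1c undefined. 1c->0: no, abcaba/bbabc meet in 0. 1c->1: no, abcaba/abcccb meet in 0. Open state 2: 1c->2.
abca: 2a undefined. 2a->0: ok.
abcb: 2b undefined. 2b->0: no, abbbab/abcbb meet in 1. 2b->1: no, abcaba/abcbb meet in 0. 2b->2: ok.
abcc: 2c undefined. 2c->0: no, abbbab/abcccb meet in 1. 2c->1: ok.
All examples now run through 3 states with every (state, symbol) defined. Accept strings end in {0,1}, Reject strings end in {2}; accept={0,1}.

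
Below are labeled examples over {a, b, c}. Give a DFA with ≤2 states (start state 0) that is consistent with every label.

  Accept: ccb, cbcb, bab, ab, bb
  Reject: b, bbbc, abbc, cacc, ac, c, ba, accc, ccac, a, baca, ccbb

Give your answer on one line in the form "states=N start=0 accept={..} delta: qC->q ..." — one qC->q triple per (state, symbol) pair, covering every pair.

states=2 start=0 accept={0} delta: 0a->1 0b->1 0c->1 1a->1 1b->0 1c->1

Grow the machine one transition at a time. Run the examples from 0; the earliest place one falls off (shortest prefix, ties alphabetical) gets sent to the lowest-numbered state that keeps every Accept/Reject pair distinguishable — a pair clashes when both reach the same state with identical unread suffix — and to a fresh state only if none does.
a: 0a undefined. 0a->0: no, ab/b meet in 0 with "b" left. Open state 1: 0a->1.
b: 0b undefined. 0b->0: no, bb/b meet in 0. 0b->1: ok.
c: 0c undefined. 0c->0: no, ccb/b meet in 1. 0c->1: ok.
ab: 1b undefined. 1b->0: ok.
ac: 1c undefined. 1c->0: no, ccb/b meet in 1. 1c->1: ok.
ba: 1a undefined. 1a->0: no, ccb/ba meet in 0. 1a->1: ok.
All examples now run through 2 states with every (state, symbol) defined. Accept strings end in {0}, Reject strings end in {1}; accept={0}.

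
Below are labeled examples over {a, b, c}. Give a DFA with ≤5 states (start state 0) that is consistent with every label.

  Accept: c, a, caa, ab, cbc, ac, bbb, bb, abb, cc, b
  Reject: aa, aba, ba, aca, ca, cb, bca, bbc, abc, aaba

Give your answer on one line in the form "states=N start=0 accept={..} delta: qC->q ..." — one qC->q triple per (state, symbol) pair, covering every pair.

Grow the machine one transition at a time. Run the examples from 0; the earliest place one falls off (shortest prefix, ties alphabetical) gets sent to the lowest-numbered state that keeps every Accept/Reject pair distinguishable — a pair clashes when both reach the same state with identical unread suffix — and to a fresh state only if none does.
a: 0a undefined. 0a->0: no, a/aa meet in 0. Open state 1: 0a->1.
b: 0b undefined. 0b->0: no, c/bbc meet in 0 with "c" left. 0b->1: ok.
c: 0c undefined. 0c->0: no, a/ca meet in 1. 0c->1: no, ab/cb meet in 1 with "b" left. Open state 2: 0c->2.
aa: 1a undefined. 1a->0: ok.
ab: 1b undefined. 1b->0: no, c/bbc meet in 2. 1b->1: no, ac/bbc meet in 1 with "c" left. 1b->2: no, bbb/cb meet in 2 with "b" left. Open state 3: 1b->3.
ac: 1c undefined. 1c->0: no, a/aca meet in 1. 1c->1: ok.
ca: 2a undefined. 2a->0: ok.
cb: 2b undefined. 2b->0: ok.
cc: 2c undefined. 2c->0: no, cc/aa meet in 0. 2c->1: ok.
aba: 3a undefined. 3a->0: ok.
abb: 3b undefined. 3b->0: no, bbb/aa meet in 0. 3b->1: ok.
abc: 3c undefined. 3c->0: ok.
All examples now run through 4 states with every (state, symbol) defined. Accept strings end in {1,2,3}, Reject strings end in {0}; accept={1,2,3}.

states=4 start=0 accept={1,2,3} delta: 0a->1 0b->1 0c->2 1a->0 1b->3 1c->1 2a->0 2b->0 2c->1 3a->0 3b->1 3c->0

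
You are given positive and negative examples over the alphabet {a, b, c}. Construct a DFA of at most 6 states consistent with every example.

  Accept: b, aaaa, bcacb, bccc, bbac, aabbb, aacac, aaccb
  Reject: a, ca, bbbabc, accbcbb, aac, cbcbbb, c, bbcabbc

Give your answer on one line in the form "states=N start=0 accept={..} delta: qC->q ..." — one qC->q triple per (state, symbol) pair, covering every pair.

states=5 start=0 accept={0,3} delta: 0a->1 0b->0 0c->1 1a->2 1b->2 1c->3 2a->3 2b->0 2c->4 3a->0 3b->1 3c->3 4a->1 4b->3 4c->0

Fold the examples into a partial DFA from state 0: repeatedly fix the first undefined (state, symbol) met by the shortest-then-alphabetical prefix, trying targets in increasing order and rejecting any under which an Accept and a Reject string meet in one state with the same remainder; add a state when all current targets are rejected. Accepting states are where Accept strings end.
a: 0a undefined. 0a->0: no, aaaa/a meet in 0. Open state 1: 0a->1.
b: 0b undefined. 0b->0: ok.
c: 0c undefined. 0c->0: no, b/cbcbbb meet in 0. 0c->1: ok.
aa: 1a undefined. 1a->0: no, b/ca meet in 0. 1a->1: no, aaaa/a meet in 1. Open state 2: 1a->2.
ac: 1c undefined. 1c->0: no, bccc/a meet in 1. 1c->1: no, bccc/a meet in 1. 1c->2: no, bccc/aac meet in 2 with "c" left. Open state 3: 1c->3.
cb: 1b undefined. 1b->0: no, b/cbcbbb meet in 0. 1b->1: no, bbac/bbbabc meet in 3. 1b->2: ok.
aaa: 2a undefined. 2a->0: no, aaaa/a meet in 1. 2a->1: no, aaaa/ca meet in 2. 2a->2: no, aaaa/ca meet in 2. 2a->3: ok.
aab: 2b undefined. 2b->0: ok.
aac: 2c undefined. 2c->0: no, b/bbbabc meet in 0. 2c->1: no, b/cbcbbb meet in 0. 2c->2: no, b/cbcbbb meet in 0. 2c->3: no, bbac/bbbabc meet in 3. Open state 4: 2c->4.
acc: 3c undefined. 3c->0: no, b/accbcbb meet in 0. 3c->1: no, bccc/a meet in 1. 3c->2: no, b/accbcbb meet in 0. 3c->3: ok.
aaaa: 3a undefined. 3a->0: ok.
aaca: 4a undefined. 4a->0: no, aacac/a meet in 1. 4a->1: ok.
aacc: 4c undefined. 4c->0: ok.
accb: 3b undefined. 3b->0: no, b/accbcbb meet in 0. 3b->1: ok.
cbcb: 4b undefined. 4b->0: no, b/cbcbbb meet in 0. 4b->1: no, b/cbcbbb meet in 0. 4b->2: no, b/cbcbbb meet in 0. 4b->3: ok.
All examples now run through 5 states with every (state, symbol) defined. Accept strings end in {0,3}, Reject strings end in {1,2,4}; accept={0,3}.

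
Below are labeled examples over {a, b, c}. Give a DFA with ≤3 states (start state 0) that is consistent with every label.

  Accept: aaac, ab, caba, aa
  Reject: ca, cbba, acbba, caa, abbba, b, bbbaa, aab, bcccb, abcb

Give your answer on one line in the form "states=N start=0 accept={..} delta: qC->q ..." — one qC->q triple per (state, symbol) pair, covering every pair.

Grow the machine one transition at a time. Run the examples from 0; the earliest place one falls off (shortest prefix, ties alphabetical) gets sent to the lowest-numbered state that keeps every Accept/Reject pair distinguishable — a pair clashes when both reach the same state with identical unread suffix — and to a fresh state only if none does.
a: 0a undefined. 0a->0: no, ab/b meet in 0 with "b" left. Open state 1: 0a->1.
b: 0b undefined. 0b->0: no, aa/bbbaa meet in 1 with "a" left. 0b->1: ok.
c: 0c undefined. 0c->0: no, caba/cbba meet in 1 with "ba" left. 0c->1: no, aa/ca meet in 1 with "a" left. Open state 2: 0c->2.
aa: 1a undefined. 1a->0: ok.
ab: 1b undefined. 1b->0: ok.
ac: 1c undefined. 1c->0: ok.
ca: 2a undefined. 2a->0: no, aaac/ca meet in 0. 2a->1: no, aaac/caa meet in 0. 2a->2: ok.
cb: 2b undefined. 2b->0: no, aaac/cbba meet in 0. 2b->1: ok.
bccc: 2c undefined. 2c->0: ok.
All examples now run through 3 states with every (state, symbol) defined. Accept strings end in {0}, Reject strings end in {1,2}; accept={0}.

states=3 start=0 accept={0} delta: 0a->1 0b->1 0c->2 1a->0 1b->0 1c->0 2a->2 2b->1 2c->0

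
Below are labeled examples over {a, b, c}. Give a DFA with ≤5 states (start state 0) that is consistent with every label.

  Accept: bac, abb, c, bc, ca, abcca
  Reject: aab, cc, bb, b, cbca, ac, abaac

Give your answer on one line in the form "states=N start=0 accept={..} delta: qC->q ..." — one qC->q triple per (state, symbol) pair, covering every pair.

Fold the examples into a partial DFA from state 0: repeatedly fix the first undefined (state, symbol) met by the shortest-then-alphabetical prefix, trying targets in increasing order and rejecting any under which an Accept and a Reject string meet in one state with the same remainder; add a state when all current targets are rejected. Accepting states are where Accept strings end.
a: 0a undefined. 0a->0: no, abb/bb meet in 0 with "bb" left. Open state 1: 0a->1.
b: 0b undefined. 0b->0: no, bac/ac meet in 1 with "c" left. 0b->1: no, bc/ac meet in 1 with "c" left. Open state 2: 0b->2.
c: 0c undefined. 0c->0: no, c/cc meet in 0. 0c->1: ok.
aa: 1a undefined. 1a->0: ok.
ab: 1b undefined. 1b->0: no, abb/aab meet in 2. 1b->1: ok.
ac: 1c undefined. 1c->0: no, abb/cbca meet in 1. 1c->1: no, abb/cc meet in 1. 1c->2: ok.
ba: 2a undefined. 2a->0: no, ca/cbca meet in 0. 2a->1: no, bac/aab meet in 2. 2a->2: ok.
bb: 2b undefined. 2b->0: no, ca/bb meet in 0. 2b->1: no, abb/bb meet in 1. 2b->2: ok.
bc: 2c undefined. 2c->0: ok.
All examples now run through 3 states with every (state, symbol) defined. Accept strings end in {0,1}, Reject strings end in {2}; accept={0,1}.

states=3 start=0 accept={0,1} delta: 0a->1 0b->2 0c->1 1a->0 1b->1 1c->2 2a->2 2b->2 2c->0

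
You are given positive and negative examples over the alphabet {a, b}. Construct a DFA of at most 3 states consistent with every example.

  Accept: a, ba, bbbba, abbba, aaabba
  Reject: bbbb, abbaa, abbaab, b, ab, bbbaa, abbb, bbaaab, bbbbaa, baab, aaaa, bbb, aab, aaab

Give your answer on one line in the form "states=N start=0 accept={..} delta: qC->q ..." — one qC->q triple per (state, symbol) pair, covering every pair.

Fold the examples into a partial DFA from state 0: repeatedly fix the first undefined (state, symbol) met by the shortest-then-alphabetical prefix, trying targets in increasing order and rejecting any under which an Accept and a Reject string meet in one state with the same remainder; add a state when all current targets are rejected. Accepting states are where Accept strings end.
a: 0a undefined. 0a->0: no, a/aaaa meet in 0. Open state 1: 0a->1.
b: 0b undefined. 0b->0: ok.
aa: 1a undefined. 1a->0: ok.
ab: 1b undefined. 1b->0: ok.
All examples now run through 2 states with every (state, symbol) defined. Accept strings end in {1}, Reject strings end in {0}; accept={1}.

states=2 start=0 accept={1} delta: 0a->1 0b->0 1a->0 1b->0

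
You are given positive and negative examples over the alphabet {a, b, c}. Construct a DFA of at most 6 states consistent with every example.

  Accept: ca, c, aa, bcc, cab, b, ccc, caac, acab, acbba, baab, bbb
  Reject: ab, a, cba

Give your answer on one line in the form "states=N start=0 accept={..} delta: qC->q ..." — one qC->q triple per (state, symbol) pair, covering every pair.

states=3 start=0 accept={0,2} delta: 0a->1 0b->0 0c->2 1a->0 1b->1 1c->1 2a->2 2b->0 2c->0

Grow the machine one transition at a time. Run the examples from 0; the earliest place one falls off (shortest prefix, ties alphabetical) gets sent to the lowest-numbered state that keeps every Accept/Reject pair distinguishable — a pair clashes when both reach the same state with identical unread suffix — and to a fresh state only if none does.
a: 0a undefined. 0a->0: no, aa/a meet in 0. Open state 1: 0a->1.
b: 0b undefined. 0b->0: ok.
c: 0c undefined. 0c->0: no, ca/a meet in 1. 0c->1: no, c/a meet in 1. Open state 2: 0c->2.
aa: 1a undefined. 1a->0: ok.
ab: 1b undefined. 1b->0: no, aa/ab meet in 0. 1b->1: ok.
ac: 1c undefined. 1c->0: no, acab/ab meet in 1. 1c->1: ok.
ca: 2a undefined. 2a->0: no, caac/ab meet in 1. 2a->1: no, ca/ab meet in 1. 2a->2: ok.
cb: 2b undefined. 2b->0: ok.
cc: 2c undefined. 2c->0: ok.
All examples now run through 3 states with every (state, symbol) defined. Accept strings end in {0,2}, Reject strings end in {1}; accept={0,2}.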